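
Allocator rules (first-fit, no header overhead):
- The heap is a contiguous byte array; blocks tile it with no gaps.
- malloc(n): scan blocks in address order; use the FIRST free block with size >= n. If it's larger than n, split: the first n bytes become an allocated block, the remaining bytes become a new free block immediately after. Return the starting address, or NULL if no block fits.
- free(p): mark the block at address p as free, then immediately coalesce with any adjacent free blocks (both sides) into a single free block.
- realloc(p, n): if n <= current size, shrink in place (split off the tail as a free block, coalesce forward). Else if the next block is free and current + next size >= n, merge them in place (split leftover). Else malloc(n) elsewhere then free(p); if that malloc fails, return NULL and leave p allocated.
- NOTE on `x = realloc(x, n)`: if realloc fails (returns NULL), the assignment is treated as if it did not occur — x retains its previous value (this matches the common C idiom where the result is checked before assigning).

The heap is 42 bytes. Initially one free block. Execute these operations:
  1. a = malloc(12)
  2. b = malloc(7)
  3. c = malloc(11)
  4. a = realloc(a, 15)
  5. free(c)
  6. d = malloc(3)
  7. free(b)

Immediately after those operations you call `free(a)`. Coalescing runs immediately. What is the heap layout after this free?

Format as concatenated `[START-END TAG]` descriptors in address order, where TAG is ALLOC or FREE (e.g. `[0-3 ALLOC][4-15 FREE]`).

Op 1: a = malloc(12) -> a = 0; heap: [0-11 ALLOC][12-41 FREE]
Op 2: b = malloc(7) -> b = 12; heap: [0-11 ALLOC][12-18 ALLOC][19-41 FREE]
Op 3: c = malloc(11) -> c = 19; heap: [0-11 ALLOC][12-18 ALLOC][19-29 ALLOC][30-41 FREE]
Op 4: a = realloc(a, 15) -> NULL (a unchanged); heap: [0-11 ALLOC][12-18 ALLOC][19-29 ALLOC][30-41 FREE]
Op 5: free(c) -> (freed c); heap: [0-11 ALLOC][12-18 ALLOC][19-41 FREE]
Op 6: d = malloc(3) -> d = 19; heap: [0-11 ALLOC][12-18 ALLOC][19-21 ALLOC][22-41 FREE]
Op 7: free(b) -> (freed b); heap: [0-11 ALLOC][12-18 FREE][19-21 ALLOC][22-41 FREE]
free(a): a = 0 -> block [0-11 ALLOC]; mark free, coalesce with adjacent free neighbors -> [0-18 FREE][19-21 ALLOC][22-41 FREE]

Answer: [0-18 FREE][19-21 ALLOC][22-41 FREE]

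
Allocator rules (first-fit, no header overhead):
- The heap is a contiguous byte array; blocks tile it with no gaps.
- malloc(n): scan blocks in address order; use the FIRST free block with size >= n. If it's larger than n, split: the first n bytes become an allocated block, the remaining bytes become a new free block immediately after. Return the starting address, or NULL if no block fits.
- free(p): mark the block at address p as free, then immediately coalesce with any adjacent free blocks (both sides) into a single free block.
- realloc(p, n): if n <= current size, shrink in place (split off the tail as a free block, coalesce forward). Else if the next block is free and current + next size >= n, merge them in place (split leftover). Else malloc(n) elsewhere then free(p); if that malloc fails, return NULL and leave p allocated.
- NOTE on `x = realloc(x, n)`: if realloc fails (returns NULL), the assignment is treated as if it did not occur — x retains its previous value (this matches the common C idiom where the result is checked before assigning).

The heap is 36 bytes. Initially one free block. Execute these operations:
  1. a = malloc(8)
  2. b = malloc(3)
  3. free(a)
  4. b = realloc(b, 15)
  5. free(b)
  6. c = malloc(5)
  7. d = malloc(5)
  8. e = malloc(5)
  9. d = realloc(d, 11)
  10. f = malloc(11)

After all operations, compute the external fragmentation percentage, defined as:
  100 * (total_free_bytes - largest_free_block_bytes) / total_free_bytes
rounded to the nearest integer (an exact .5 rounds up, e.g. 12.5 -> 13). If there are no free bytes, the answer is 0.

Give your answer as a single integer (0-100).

Op 1: a = malloc(8) -> a = 0; heap: [0-7 ALLOC][8-35 FREE]
Op 2: b = malloc(3) -> b = 8; heap: [0-7 ALLOC][8-10 ALLOC][11-35 FREE]
Op 3: free(a) -> (freed a); heap: [0-7 FREE][8-10 ALLOC][11-35 FREE]
Op 4: b = realloc(b, 15) -> b = 8; heap: [0-7 FREE][8-22 ALLOC][23-35 FREE]
Op 5: free(b) -> (freed b); heap: [0-35 FREE]
Op 6: c = malloc(5) -> c = 0; heap: [0-4 ALLOC][5-35 FREE]
Op 7: d = malloc(5) -> d = 5; heap: [0-4 ALLOC][5-9 ALLOC][10-35 FREE]
Op 8: e = malloc(5) -> e = 10; heap: [0-4 ALLOC][5-9 ALLOC][10-14 ALLOC][15-35 FREE]
Op 9: d = realloc(d, 11) -> d = 15; heap: [0-4 ALLOC][5-9 FREE][10-14 ALLOC][15-25 ALLOC][26-35 FREE]
Op 10: f = malloc(11) -> f = NULL; heap: [0-4 ALLOC][5-9 FREE][10-14 ALLOC][15-25 ALLOC][26-35 FREE]
Free blocks: [5 10] total_free=15 largest=10 -> 100*(15-10)/15 = 500/15 ≈ 33.333 -> rounds to 33

Answer: 33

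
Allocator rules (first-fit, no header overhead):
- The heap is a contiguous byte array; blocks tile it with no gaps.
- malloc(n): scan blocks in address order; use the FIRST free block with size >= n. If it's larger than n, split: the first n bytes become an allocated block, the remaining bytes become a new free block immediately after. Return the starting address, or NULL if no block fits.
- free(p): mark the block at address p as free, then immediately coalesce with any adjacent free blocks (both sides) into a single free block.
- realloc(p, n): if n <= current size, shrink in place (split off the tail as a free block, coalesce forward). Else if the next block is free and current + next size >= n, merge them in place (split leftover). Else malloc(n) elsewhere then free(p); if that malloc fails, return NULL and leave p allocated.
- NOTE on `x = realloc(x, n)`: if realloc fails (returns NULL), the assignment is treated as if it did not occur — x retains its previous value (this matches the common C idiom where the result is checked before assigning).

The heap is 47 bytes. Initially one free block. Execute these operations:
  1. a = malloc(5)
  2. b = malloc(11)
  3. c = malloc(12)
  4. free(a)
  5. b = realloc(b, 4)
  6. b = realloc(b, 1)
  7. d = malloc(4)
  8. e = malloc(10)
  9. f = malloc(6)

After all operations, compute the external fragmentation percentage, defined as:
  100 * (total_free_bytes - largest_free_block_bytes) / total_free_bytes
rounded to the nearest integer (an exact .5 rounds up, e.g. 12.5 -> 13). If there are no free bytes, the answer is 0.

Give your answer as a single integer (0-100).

Op 1: a = malloc(5) -> a = 0; heap: [0-4 ALLOC][5-46 FREE]
Op 2: b = malloc(11) -> b = 5; heap: [0-4 ALLOC][5-15 ALLOC][16-46 FREE]
Op 3: c = malloc(12) -> c = 16; heap: [0-4 ALLOC][5-15 ALLOC][16-27 ALLOC][28-46 FREE]
Op 4: free(a) -> (freed a); heap: [0-4 FREE][5-15 ALLOC][16-27 ALLOC][28-46 FREE]
Op 5: b = realloc(b, 4) -> b = 5; heap: [0-4 FREE][5-8 ALLOC][9-15 FREE][16-27 ALLOC][28-46 FREE]
Op 6: b = realloc(b, 1) -> b = 5; heap: [0-4 FREE][5-5 ALLOC][6-15 FREE][16-27 ALLOC][28-46 FREE]
Op 7: d = malloc(4) -> d = 0; heap: [0-3 ALLOC][4-4 FREE][5-5 ALLOC][6-15 FREE][16-27 ALLOC][28-46 FREE]
Op 8: e = malloc(10) -> e = 6; heap: [0-3 ALLOC][4-4 FREE][5-5 ALLOC][6-15 ALLOC][16-27 ALLOC][28-46 FREE]
Op 9: f = malloc(6) -> f = 28; heap: [0-3 ALLOC][4-4 FREE][5-5 ALLOC][6-15 ALLOC][16-27 ALLOC][28-33 ALLOC][34-46 FREE]
Free blocks: [1 13] total_free=14 largest=13 -> 100*(14-13)/14 = 100/14 ≈ 7.143 -> rounds to 7

Answer: 7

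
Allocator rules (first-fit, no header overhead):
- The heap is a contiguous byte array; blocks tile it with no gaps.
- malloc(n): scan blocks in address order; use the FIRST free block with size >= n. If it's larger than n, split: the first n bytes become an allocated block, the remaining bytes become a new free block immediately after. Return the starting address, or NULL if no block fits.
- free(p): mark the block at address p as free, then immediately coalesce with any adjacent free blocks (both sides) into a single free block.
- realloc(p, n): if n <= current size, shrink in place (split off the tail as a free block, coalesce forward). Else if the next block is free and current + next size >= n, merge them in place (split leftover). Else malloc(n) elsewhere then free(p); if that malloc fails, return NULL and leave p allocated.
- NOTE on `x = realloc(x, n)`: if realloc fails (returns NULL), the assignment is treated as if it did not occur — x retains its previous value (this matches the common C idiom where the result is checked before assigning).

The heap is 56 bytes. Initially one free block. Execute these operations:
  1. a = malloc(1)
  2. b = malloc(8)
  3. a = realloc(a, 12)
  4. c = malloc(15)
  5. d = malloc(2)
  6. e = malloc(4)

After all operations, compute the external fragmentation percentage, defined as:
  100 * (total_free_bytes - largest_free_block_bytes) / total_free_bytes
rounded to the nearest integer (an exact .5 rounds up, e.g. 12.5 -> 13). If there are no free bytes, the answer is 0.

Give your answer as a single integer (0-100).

Answer: 7

Derivation:
Op 1: a = malloc(1) -> a = 0; heap: [0-0 ALLOC][1-55 FREE]
Op 2: b = malloc(8) -> b = 1; heap: [0-0 ALLOC][1-8 ALLOC][9-55 FREE]
Op 3: a = realloc(a, 12) -> a = 9; heap: [0-0 FREE][1-8 ALLOC][9-20 ALLOC][21-55 FREE]
Op 4: c = malloc(15) -> c = 21; heap: [0-0 FREE][1-8 ALLOC][9-20 ALLOC][21-35 ALLOC][36-55 FREE]
Op 5: d = malloc(2) -> d = 36; heap: [0-0 FREE][1-8 ALLOC][9-20 ALLOC][21-35 ALLOC][36-37 ALLOC][38-55 FREE]
Op 6: e = malloc(4) -> e = 38; heap: [0-0 FREE][1-8 ALLOC][9-20 ALLOC][21-35 ALLOC][36-37 ALLOC][38-41 ALLOC][42-55 FREE]
Free blocks: [1 14] total_free=15 largest=14 -> 100*(15-14)/15 = 100/15 ≈ 6.667 -> rounds to 7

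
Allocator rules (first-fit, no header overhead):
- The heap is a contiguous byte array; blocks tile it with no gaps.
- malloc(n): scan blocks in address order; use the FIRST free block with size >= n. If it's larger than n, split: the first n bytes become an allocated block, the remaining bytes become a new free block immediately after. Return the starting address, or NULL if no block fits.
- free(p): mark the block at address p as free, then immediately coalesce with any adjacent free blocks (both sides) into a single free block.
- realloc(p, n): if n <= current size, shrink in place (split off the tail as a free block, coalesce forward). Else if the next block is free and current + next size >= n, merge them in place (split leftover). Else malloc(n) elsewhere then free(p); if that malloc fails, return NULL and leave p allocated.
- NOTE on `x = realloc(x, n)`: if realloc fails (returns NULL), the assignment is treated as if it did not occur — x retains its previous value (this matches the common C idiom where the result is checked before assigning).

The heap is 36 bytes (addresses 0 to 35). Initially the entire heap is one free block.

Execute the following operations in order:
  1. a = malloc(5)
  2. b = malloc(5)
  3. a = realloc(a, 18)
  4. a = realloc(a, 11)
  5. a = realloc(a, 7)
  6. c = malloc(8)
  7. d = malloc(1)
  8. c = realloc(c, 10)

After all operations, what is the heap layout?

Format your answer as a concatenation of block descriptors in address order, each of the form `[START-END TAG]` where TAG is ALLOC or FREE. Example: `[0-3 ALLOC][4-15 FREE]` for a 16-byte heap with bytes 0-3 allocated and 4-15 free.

Op 1: a = malloc(5) -> a = 0; heap: [0-4 ALLOC][5-35 FREE]
Op 2: b = malloc(5) -> b = 5; heap: [0-4 ALLOC][5-9 ALLOC][10-35 FREE]
Op 3: a = realloc(a, 18) -> a = 10; heap: [0-4 FREE][5-9 ALLOC][10-27 ALLOC][28-35 FREE]
Op 4: a = realloc(a, 11) -> a = 10; heap: [0-4 FREE][5-9 ALLOC][10-20 ALLOC][21-35 FREE]
Op 5: a = realloc(a, 7) -> a = 10; heap: [0-4 FREE][5-9 ALLOC][10-16 ALLOC][17-35 FREE]
Op 6: c = malloc(8) -> c = 17; heap: [0-4 FREE][5-9 ALLOC][10-16 ALLOC][17-24 ALLOC][25-35 FREE]
Op 7: d = malloc(1) -> d = 0; heap: [0-0 ALLOC][1-4 FREE][5-9 ALLOC][10-16 ALLOC][17-24 ALLOC][25-35 FREE]
Op 8: c = realloc(c, 10) -> c = 17; heap: [0-0 ALLOC][1-4 FREE][5-9 ALLOC][10-16 ALLOC][17-26 ALLOC][27-35 FREE]

Answer: [0-0 ALLOC][1-4 FREE][5-9 ALLOC][10-16 ALLOC][17-26 ALLOC][27-35 FREE]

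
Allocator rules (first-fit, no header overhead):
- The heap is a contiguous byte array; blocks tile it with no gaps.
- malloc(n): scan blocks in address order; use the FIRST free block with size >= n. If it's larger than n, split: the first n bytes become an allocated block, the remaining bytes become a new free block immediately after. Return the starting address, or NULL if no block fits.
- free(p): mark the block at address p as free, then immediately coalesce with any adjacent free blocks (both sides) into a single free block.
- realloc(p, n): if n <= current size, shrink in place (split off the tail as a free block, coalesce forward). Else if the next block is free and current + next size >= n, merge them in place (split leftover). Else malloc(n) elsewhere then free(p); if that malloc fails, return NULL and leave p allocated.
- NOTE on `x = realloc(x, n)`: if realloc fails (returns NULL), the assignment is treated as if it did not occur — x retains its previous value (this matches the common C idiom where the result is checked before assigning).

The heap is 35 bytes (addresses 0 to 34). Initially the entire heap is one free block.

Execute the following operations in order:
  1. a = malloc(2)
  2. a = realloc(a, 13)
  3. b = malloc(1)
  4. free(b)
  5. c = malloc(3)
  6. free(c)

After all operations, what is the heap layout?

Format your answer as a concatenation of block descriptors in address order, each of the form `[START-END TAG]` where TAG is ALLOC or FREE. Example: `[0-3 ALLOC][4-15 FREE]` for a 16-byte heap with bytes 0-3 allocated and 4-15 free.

Op 1: a = malloc(2) -> a = 0; heap: [0-1 ALLOC][2-34 FREE]
Op 2: a = realloc(a, 13) -> a = 0; heap: [0-12 ALLOC][13-34 FREE]
Op 3: b = malloc(1) -> b = 13; heap: [0-12 ALLOC][13-13 ALLOC][14-34 FREE]
Op 4: free(b) -> (freed b); heap: [0-12 ALLOC][13-34 FREE]
Op 5: c = malloc(3) -> c = 13; heap: [0-12 ALLOC][13-15 ALLOC][16-34 FREE]
Op 6: free(c) -> (freed c); heap: [0-12 ALLOC][13-34 FREE]

Answer: [0-12 ALLOC][13-34 FREE]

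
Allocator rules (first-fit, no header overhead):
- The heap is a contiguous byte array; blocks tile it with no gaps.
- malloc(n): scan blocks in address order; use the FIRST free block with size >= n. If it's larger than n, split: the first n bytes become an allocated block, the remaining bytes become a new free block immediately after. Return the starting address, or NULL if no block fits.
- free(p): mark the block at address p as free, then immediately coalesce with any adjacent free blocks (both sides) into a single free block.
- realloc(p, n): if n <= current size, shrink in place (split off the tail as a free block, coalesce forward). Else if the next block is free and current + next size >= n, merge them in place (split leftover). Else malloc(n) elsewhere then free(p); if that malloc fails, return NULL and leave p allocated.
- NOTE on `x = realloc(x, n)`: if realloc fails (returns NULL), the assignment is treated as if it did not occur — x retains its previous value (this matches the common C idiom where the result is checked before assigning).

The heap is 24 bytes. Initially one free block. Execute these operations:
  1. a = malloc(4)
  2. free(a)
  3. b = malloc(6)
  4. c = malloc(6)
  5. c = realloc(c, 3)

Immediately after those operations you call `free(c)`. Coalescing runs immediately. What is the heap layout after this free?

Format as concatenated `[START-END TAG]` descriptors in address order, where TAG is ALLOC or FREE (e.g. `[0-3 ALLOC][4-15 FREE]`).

Op 1: a = malloc(4) -> a = 0; heap: [0-3 ALLOC][4-23 FREE]
Op 2: free(a) -> (freed a); heap: [0-23 FREE]
Op 3: b = malloc(6) -> b = 0; heap: [0-5 ALLOC][6-23 FREE]
Op 4: c = malloc(6) -> c = 6; heap: [0-5 ALLOC][6-11 ALLOC][12-23 FREE]
Op 5: c = realloc(c, 3) -> c = 6; heap: [0-5 ALLOC][6-8 ALLOC][9-23 FREE]
free(c): c = 6 -> block [6-8 ALLOC]; mark free, coalesce with adjacent free neighbors -> [0-5 ALLOC][6-23 FREE]

Answer: [0-5 ALLOC][6-23 FREE]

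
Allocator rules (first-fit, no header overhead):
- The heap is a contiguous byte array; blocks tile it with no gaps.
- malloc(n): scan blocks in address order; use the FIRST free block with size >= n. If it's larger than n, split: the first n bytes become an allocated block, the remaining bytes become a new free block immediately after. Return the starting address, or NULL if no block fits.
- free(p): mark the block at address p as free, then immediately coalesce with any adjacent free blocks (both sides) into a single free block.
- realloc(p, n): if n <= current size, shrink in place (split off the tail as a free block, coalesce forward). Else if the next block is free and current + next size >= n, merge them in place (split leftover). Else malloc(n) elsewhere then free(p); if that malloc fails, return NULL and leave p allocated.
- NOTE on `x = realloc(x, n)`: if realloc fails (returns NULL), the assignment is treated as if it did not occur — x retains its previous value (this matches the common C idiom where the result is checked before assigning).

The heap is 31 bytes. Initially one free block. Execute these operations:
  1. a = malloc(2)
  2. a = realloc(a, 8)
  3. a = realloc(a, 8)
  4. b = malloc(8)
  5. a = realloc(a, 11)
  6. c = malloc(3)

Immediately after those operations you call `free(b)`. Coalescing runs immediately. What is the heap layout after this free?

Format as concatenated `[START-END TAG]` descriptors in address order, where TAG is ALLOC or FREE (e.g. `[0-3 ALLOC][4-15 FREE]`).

Answer: [0-2 ALLOC][3-15 FREE][16-26 ALLOC][27-30 FREE]

Derivation:
Op 1: a = malloc(2) -> a = 0; heap: [0-1 ALLOC][2-30 FREE]
Op 2: a = realloc(a, 8) -> a = 0; heap: [0-7 ALLOC][8-30 FREE]
Op 3: a = realloc(a, 8) -> a = 0; heap: [0-7 ALLOC][8-30 FREE]
Op 4: b = malloc(8) -> b = 8; heap: [0-7 ALLOC][8-15 ALLOC][16-30 FREE]
Op 5: a = realloc(a, 11) -> a = 16; heap: [0-7 FREE][8-15 ALLOC][16-26 ALLOC][27-30 FREE]
Op 6: c = malloc(3) -> c = 0; heap: [0-2 ALLOC][3-7 FREE][8-15 ALLOC][16-26 ALLOC][27-30 FREE]
free(b): b = 8 -> block [8-15 ALLOC]; mark free, coalesce with adjacent free neighbors -> [0-2 ALLOC][3-15 FREE][16-26 ALLOC][27-30 FREE]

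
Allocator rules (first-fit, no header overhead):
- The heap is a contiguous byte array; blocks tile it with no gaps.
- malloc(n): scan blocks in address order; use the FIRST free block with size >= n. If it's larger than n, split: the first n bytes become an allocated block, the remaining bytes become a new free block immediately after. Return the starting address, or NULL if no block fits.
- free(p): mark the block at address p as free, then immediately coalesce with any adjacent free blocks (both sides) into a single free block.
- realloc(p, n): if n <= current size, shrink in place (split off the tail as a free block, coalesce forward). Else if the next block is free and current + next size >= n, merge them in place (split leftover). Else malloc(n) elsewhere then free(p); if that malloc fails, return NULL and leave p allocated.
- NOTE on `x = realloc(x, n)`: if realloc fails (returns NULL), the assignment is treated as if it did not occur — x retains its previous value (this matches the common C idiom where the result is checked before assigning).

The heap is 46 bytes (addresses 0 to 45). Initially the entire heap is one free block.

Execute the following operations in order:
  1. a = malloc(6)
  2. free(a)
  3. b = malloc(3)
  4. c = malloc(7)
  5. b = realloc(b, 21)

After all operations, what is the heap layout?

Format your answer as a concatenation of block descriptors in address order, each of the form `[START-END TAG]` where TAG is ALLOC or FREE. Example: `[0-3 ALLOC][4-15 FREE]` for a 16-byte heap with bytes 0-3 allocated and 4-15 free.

Answer: [0-2 FREE][3-9 ALLOC][10-30 ALLOC][31-45 FREE]

Derivation:
Op 1: a = malloc(6) -> a = 0; heap: [0-5 ALLOC][6-45 FREE]
Op 2: free(a) -> (freed a); heap: [0-45 FREE]
Op 3: b = malloc(3) -> b = 0; heap: [0-2 ALLOC][3-45 FREE]
Op 4: c = malloc(7) -> c = 3; heap: [0-2 ALLOC][3-9 ALLOC][10-45 FREE]
Op 5: b = realloc(b, 21) -> b = 10; heap: [0-2 FREE][3-9 ALLOC][10-30 ALLOC][31-45 FREE]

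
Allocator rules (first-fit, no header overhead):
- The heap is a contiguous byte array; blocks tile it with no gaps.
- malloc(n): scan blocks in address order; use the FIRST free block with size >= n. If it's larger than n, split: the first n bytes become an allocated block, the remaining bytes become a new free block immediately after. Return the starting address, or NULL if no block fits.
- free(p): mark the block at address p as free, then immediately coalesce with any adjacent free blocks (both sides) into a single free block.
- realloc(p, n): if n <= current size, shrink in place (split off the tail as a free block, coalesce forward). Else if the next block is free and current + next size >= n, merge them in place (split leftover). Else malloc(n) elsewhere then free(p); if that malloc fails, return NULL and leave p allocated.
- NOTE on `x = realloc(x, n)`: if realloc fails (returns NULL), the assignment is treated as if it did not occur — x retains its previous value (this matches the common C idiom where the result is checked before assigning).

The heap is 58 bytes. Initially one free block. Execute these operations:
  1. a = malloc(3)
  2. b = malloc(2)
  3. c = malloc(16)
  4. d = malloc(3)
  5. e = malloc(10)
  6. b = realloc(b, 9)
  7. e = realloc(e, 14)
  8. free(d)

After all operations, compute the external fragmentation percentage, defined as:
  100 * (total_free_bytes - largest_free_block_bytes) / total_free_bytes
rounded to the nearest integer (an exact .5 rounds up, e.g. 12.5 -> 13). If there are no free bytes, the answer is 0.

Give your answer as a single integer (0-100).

Op 1: a = malloc(3) -> a = 0; heap: [0-2 ALLOC][3-57 FREE]
Op 2: b = malloc(2) -> b = 3; heap: [0-2 ALLOC][3-4 ALLOC][5-57 FREE]
Op 3: c = malloc(16) -> c = 5; heap: [0-2 ALLOC][3-4 ALLOC][5-20 ALLOC][21-57 FREE]
Op 4: d = malloc(3) -> d = 21; heap: [0-2 ALLOC][3-4 ALLOC][5-20 ALLOC][21-23 ALLOC][24-57 FREE]
Op 5: e = malloc(10) -> e = 24; heap: [0-2 ALLOC][3-4 ALLOC][5-20 ALLOC][21-23 ALLOC][24-33 ALLOC][34-57 FREE]
Op 6: b = realloc(b, 9) -> b = 34; heap: [0-2 ALLOC][3-4 FREE][5-20 ALLOC][21-23 ALLOC][24-33 ALLOC][34-42 ALLOC][43-57 FREE]
Op 7: e = realloc(e, 14) -> e = 43; heap: [0-2 ALLOC][3-4 FREE][5-20 ALLOC][21-23 ALLOC][24-33 FREE][34-42 ALLOC][43-56 ALLOC][57-57 FREE]
Op 8: free(d) -> (freed d); heap: [0-2 ALLOC][3-4 FREE][5-20 ALLOC][21-33 FREE][34-42 ALLOC][43-56 ALLOC][57-57 FREE]
Free blocks: [2 13 1] total_free=16 largest=13 -> 100*(16-13)/16 = 300/16 = 18.75 -> rounds to 19

Answer: 19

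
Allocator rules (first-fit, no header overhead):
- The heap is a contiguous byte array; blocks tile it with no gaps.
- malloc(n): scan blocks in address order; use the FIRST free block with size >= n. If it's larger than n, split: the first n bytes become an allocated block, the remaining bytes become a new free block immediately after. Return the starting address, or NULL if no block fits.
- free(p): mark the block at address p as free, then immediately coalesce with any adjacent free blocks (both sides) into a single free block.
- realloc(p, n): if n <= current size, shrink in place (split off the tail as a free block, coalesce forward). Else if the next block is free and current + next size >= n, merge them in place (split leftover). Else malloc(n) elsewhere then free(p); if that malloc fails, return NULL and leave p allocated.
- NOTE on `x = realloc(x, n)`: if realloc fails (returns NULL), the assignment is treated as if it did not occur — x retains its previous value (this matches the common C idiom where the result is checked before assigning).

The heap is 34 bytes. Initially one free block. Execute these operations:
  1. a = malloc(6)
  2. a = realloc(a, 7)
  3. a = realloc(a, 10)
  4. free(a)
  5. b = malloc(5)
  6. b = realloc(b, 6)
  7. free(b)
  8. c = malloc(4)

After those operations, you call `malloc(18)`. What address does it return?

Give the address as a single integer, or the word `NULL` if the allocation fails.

Answer: 4

Derivation:
Op 1: a = malloc(6) -> a = 0; heap: [0-5 ALLOC][6-33 FREE]
Op 2: a = realloc(a, 7) -> a = 0; heap: [0-6 ALLOC][7-33 FREE]
Op 3: a = realloc(a, 10) -> a = 0; heap: [0-9 ALLOC][10-33 FREE]
Op 4: free(a) -> (freed a); heap: [0-33 FREE]
Op 5: b = malloc(5) -> b = 0; heap: [0-4 ALLOC][5-33 FREE]
Op 6: b = realloc(b, 6) -> b = 0; heap: [0-5 ALLOC][6-33 FREE]
Op 7: free(b) -> (freed b); heap: [0-33 FREE]
Op 8: c = malloc(4) -> c = 0; heap: [0-3 ALLOC][4-33 FREE]
malloc(18): first-fit scan over [0-3 ALLOC][4-33 FREE] -> 4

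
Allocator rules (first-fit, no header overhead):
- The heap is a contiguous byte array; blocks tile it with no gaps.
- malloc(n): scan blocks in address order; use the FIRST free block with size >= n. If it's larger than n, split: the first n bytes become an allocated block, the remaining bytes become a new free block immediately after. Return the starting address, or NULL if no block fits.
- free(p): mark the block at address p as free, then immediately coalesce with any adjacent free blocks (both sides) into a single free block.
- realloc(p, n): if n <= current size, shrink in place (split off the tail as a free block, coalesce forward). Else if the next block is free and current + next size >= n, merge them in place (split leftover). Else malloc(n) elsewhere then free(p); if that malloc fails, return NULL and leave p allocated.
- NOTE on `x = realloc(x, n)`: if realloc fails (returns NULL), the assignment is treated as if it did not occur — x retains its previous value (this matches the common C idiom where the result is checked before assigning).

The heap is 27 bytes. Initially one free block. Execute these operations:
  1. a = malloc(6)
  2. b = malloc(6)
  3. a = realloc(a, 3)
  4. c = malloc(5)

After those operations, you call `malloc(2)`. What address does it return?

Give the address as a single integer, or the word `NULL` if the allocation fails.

Op 1: a = malloc(6) -> a = 0; heap: [0-5 ALLOC][6-26 FREE]
Op 2: b = malloc(6) -> b = 6; heap: [0-5 ALLOC][6-11 ALLOC][12-26 FREE]
Op 3: a = realloc(a, 3) -> a = 0; heap: [0-2 ALLOC][3-5 FREE][6-11 ALLOC][12-26 FREE]
Op 4: c = malloc(5) -> c = 12; heap: [0-2 ALLOC][3-5 FREE][6-11 ALLOC][12-16 ALLOC][17-26 FREE]
malloc(2): first-fit scan over [0-2 ALLOC][3-5 FREE][6-11 ALLOC][12-16 ALLOC][17-26 FREE] -> 3

Answer: 3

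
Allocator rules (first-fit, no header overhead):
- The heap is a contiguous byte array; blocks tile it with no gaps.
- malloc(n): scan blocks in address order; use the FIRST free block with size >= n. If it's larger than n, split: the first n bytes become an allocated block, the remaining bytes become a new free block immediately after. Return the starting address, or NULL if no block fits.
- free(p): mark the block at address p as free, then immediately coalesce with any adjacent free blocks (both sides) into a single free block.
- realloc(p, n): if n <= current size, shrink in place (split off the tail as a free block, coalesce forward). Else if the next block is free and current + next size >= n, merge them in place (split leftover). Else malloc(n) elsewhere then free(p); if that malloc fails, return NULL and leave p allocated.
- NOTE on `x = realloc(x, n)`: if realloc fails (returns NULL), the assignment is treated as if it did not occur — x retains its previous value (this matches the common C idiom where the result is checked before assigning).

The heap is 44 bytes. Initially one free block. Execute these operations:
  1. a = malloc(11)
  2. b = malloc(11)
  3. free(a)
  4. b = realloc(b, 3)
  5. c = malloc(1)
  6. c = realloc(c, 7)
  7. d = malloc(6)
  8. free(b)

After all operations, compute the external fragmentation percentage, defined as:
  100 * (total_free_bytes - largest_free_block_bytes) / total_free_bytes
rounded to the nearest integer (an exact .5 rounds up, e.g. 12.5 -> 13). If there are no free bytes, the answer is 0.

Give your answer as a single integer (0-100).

Op 1: a = malloc(11) -> a = 0; heap: [0-10 ALLOC][11-43 FREE]
Op 2: b = malloc(11) -> b = 11; heap: [0-10 ALLOC][11-21 ALLOC][22-43 FREE]
Op 3: free(a) -> (freed a); heap: [0-10 FREE][11-21 ALLOC][22-43 FREE]
Op 4: b = realloc(b, 3) -> b = 11; heap: [0-10 FREE][11-13 ALLOC][14-43 FREE]
Op 5: c = malloc(1) -> c = 0; heap: [0-0 ALLOC][1-10 FREE][11-13 ALLOC][14-43 FREE]
Op 6: c = realloc(c, 7) -> c = 0; heap: [0-6 ALLOC][7-10 FREE][11-13 ALLOC][14-43 FREE]
Op 7: d = malloc(6) -> d = 14; heap: [0-6 ALLOC][7-10 FREE][11-13 ALLOC][14-19 ALLOC][20-43 FREE]
Op 8: free(b) -> (freed b); heap: [0-6 ALLOC][7-13 FREE][14-19 ALLOC][20-43 FREE]
Free blocks: [7 24] total_free=31 largest=24 -> 100*(31-24)/31 = 700/31 ≈ 22.581 -> rounds to 23

Answer: 23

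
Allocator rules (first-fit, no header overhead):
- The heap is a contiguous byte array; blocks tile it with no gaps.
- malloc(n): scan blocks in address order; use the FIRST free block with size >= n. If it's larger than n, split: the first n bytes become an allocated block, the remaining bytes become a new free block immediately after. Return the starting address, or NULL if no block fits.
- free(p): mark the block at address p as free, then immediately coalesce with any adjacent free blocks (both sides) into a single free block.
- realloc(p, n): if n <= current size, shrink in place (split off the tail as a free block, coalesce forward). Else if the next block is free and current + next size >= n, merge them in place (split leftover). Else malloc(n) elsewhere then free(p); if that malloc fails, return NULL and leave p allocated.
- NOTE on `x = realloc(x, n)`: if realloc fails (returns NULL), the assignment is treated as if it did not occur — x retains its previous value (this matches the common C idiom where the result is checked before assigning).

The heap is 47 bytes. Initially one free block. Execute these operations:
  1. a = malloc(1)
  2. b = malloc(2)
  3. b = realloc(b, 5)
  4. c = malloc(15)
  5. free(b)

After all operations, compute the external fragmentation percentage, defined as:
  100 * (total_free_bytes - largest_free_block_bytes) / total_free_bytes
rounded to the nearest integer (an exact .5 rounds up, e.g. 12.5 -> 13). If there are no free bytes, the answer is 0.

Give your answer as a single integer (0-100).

Op 1: a = malloc(1) -> a = 0; heap: [0-0 ALLOC][1-46 FREE]
Op 2: b = malloc(2) -> b = 1; heap: [0-0 ALLOC][1-2 ALLOC][3-46 FREE]
Op 3: b = realloc(b, 5) -> b = 1; heap: [0-0 ALLOC][1-5 ALLOC][6-46 FREE]
Op 4: c = malloc(15) -> c = 6; heap: [0-0 ALLOC][1-5 ALLOC][6-20 ALLOC][21-46 FREE]
Op 5: free(b) -> (freed b); heap: [0-0 ALLOC][1-5 FREE][6-20 ALLOC][21-46 FREE]
Free blocks: [5 26] total_free=31 largest=26 -> 100*(31-26)/31 = 500/31 ≈ 16.129 -> rounds to 16

Answer: 16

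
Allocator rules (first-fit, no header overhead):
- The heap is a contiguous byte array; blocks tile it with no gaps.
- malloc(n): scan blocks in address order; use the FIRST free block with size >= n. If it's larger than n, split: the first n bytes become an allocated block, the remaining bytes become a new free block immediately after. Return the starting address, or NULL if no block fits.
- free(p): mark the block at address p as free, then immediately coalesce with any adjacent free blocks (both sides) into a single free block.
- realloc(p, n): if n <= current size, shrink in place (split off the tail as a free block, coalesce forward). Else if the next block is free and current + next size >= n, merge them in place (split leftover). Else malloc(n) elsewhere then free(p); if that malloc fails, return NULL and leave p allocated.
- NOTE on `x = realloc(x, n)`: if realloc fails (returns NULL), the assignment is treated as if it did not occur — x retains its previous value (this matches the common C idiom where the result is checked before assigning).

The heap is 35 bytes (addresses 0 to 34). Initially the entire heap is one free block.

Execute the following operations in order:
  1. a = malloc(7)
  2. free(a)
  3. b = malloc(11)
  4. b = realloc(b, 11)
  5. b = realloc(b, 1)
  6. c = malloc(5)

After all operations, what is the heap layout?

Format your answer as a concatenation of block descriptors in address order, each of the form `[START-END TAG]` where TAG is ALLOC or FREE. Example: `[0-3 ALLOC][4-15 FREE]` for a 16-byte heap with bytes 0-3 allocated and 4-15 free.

Op 1: a = malloc(7) -> a = 0; heap: [0-6 ALLOC][7-34 FREE]
Op 2: free(a) -> (freed a); heap: [0-34 FREE]
Op 3: b = malloc(11) -> b = 0; heap: [0-10 ALLOC][11-34 FREE]
Op 4: b = realloc(b, 11) -> b = 0; heap: [0-10 ALLOC][11-34 FREE]
Op 5: b = realloc(b, 1) -> b = 0; heap: [0-0 ALLOC][1-34 FREE]
Op 6: c = malloc(5) -> c = 1; heap: [0-0 ALLOC][1-5 ALLOC][6-34 FREE]

Answer: [0-0 ALLOC][1-5 ALLOC][6-34 FREE]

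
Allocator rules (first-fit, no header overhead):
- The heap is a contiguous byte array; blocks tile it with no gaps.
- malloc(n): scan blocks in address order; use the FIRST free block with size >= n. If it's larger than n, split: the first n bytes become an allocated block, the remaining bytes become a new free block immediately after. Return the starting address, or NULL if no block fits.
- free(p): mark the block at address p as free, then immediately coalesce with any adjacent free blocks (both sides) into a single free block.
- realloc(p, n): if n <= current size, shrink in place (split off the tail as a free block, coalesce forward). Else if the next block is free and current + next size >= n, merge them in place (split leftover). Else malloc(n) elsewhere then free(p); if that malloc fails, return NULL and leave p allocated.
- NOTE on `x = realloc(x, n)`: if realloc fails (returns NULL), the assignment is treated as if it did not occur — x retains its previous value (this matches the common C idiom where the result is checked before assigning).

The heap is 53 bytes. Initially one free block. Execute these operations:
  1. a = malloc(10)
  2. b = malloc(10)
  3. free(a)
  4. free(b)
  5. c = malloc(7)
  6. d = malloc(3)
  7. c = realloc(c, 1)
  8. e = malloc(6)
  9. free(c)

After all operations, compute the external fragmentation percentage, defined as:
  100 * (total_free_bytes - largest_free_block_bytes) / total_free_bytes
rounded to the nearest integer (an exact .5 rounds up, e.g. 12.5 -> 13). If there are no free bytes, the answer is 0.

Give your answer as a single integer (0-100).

Answer: 2

Derivation:
Op 1: a = malloc(10) -> a = 0; heap: [0-9 ALLOC][10-52 FREE]
Op 2: b = malloc(10) -> b = 10; heap: [0-9 ALLOC][10-19 ALLOC][20-52 FREE]
Op 3: free(a) -> (freed a); heap: [0-9 FREE][10-19 ALLOC][20-52 FREE]
Op 4: free(b) -> (freed b); heap: [0-52 FREE]
Op 5: c = malloc(7) -> c = 0; heap: [0-6 ALLOC][7-52 FREE]
Op 6: d = malloc(3) -> d = 7; heap: [0-6 ALLOC][7-9 ALLOC][10-52 FREE]
Op 7: c = realloc(c, 1) -> c = 0; heap: [0-0 ALLOC][1-6 FREE][7-9 ALLOC][10-52 FREE]
Op 8: e = malloc(6) -> e = 1; heap: [0-0 ALLOC][1-6 ALLOC][7-9 ALLOC][10-52 FREE]
Op 9: free(c) -> (freed c); heap: [0-0 FREE][1-6 ALLOC][7-9 ALLOC][10-52 FREE]
Free blocks: [1 43] total_free=44 largest=43 -> 100*(44-43)/44 = 100/44 ≈ 2.273 -> rounds to 2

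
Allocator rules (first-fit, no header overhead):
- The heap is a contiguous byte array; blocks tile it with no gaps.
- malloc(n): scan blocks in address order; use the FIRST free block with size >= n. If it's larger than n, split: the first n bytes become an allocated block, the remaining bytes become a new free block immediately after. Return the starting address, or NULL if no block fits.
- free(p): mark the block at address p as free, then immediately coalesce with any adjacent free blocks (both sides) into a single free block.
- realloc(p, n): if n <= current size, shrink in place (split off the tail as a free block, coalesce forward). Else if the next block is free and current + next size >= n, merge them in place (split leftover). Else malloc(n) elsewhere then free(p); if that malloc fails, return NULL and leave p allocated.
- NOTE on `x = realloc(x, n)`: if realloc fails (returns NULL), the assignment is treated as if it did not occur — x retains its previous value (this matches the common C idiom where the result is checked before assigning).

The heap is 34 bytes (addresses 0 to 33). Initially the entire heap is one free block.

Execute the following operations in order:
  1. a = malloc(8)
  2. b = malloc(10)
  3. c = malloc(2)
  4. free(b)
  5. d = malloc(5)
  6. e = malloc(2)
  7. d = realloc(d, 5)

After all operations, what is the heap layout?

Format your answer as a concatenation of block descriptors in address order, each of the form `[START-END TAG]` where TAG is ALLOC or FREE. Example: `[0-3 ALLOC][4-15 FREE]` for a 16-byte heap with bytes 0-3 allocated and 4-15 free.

Op 1: a = malloc(8) -> a = 0; heap: [0-7 ALLOC][8-33 FREE]
Op 2: b = malloc(10) -> b = 8; heap: [0-7 ALLOC][8-17 ALLOC][18-33 FREE]
Op 3: c = malloc(2) -> c = 18; heap: [0-7 ALLOC][8-17 ALLOC][18-19 ALLOC][20-33 FREE]
Op 4: free(b) -> (freed b); heap: [0-7 ALLOC][8-17 FREE][18-19 ALLOC][20-33 FREE]
Op 5: d = malloc(5) -> d = 8; heap: [0-7 ALLOC][8-12 ALLOC][13-17 FREE][18-19 ALLOC][20-33 FREE]
Op 6: e = malloc(2) -> e = 13; heap: [0-7 ALLOC][8-12 ALLOC][13-14 ALLOC][15-17 FREE][18-19 ALLOC][20-33 FREE]
Op 7: d = realloc(d, 5) -> d = 8; heap: [0-7 ALLOC][8-12 ALLOC][13-14 ALLOC][15-17 FREE][18-19 ALLOC][20-33 FREE]

Answer: [0-7 ALLOC][8-12 ALLOC][13-14 ALLOC][15-17 FREE][18-19 ALLOC][20-33 FREE]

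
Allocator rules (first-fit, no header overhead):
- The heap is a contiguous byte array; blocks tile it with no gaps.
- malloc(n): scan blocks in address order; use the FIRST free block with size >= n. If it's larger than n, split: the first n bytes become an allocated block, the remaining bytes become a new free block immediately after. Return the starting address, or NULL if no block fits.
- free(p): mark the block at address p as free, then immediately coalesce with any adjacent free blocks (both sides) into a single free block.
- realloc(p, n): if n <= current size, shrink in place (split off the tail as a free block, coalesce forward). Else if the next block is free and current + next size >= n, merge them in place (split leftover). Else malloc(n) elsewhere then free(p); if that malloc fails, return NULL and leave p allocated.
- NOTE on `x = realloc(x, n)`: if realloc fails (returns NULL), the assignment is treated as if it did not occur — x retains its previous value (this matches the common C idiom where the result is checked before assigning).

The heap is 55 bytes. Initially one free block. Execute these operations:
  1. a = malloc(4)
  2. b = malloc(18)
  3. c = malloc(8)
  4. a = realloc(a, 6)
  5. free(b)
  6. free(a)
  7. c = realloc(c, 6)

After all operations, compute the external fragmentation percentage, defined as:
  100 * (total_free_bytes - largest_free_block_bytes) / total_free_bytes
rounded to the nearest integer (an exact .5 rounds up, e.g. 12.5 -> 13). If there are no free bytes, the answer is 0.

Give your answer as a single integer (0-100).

Answer: 45

Derivation:
Op 1: a = malloc(4) -> a = 0; heap: [0-3 ALLOC][4-54 FREE]
Op 2: b = malloc(18) -> b = 4; heap: [0-3 ALLOC][4-21 ALLOC][22-54 FREE]
Op 3: c = malloc(8) -> c = 22; heap: [0-3 ALLOC][4-21 ALLOC][22-29 ALLOC][30-54 FREE]
Op 4: a = realloc(a, 6) -> a = 30; heap: [0-3 FREE][4-21 ALLOC][22-29 ALLOC][30-35 ALLOC][36-54 FREE]
Op 5: free(b) -> (freed b); heap: [0-21 FREE][22-29 ALLOC][30-35 ALLOC][36-54 FREE]
Op 6: free(a) -> (freed a); heap: [0-21 FREE][22-29 ALLOC][30-54 FREE]
Op 7: c = realloc(c, 6) -> c = 22; heap: [0-21 FREE][22-27 ALLOC][28-54 FREE]
Free blocks: [22 27] total_free=49 largest=27 -> 100*(49-27)/49 = 2200/49 ≈ 44.898 -> rounds to 45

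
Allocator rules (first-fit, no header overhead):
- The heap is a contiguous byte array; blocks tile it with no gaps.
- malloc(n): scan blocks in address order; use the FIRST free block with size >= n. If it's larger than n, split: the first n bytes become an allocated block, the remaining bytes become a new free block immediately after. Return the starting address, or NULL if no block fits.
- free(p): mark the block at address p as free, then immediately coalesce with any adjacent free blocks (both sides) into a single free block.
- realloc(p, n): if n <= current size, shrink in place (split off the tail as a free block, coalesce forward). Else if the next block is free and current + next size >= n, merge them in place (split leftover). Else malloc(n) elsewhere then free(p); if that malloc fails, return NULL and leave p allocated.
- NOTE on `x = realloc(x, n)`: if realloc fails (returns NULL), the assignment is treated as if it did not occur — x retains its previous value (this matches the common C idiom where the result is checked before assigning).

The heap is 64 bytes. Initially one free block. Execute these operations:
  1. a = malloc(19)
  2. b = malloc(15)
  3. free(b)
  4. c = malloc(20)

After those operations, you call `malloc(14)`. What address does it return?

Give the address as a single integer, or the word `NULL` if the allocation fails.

Op 1: a = malloc(19) -> a = 0; heap: [0-18 ALLOC][19-63 FREE]
Op 2: b = malloc(15) -> b = 19; heap: [0-18 ALLOC][19-33 ALLOC][34-63 FREE]
Op 3: free(b) -> (freed b); heap: [0-18 ALLOC][19-63 FREE]
Op 4: c = malloc(20) -> c = 19; heap: [0-18 ALLOC][19-38 ALLOC][39-63 FREE]
malloc(14): first-fit scan over [0-18 ALLOC][19-38 ALLOC][39-63 FREE] -> 39

Answer: 39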